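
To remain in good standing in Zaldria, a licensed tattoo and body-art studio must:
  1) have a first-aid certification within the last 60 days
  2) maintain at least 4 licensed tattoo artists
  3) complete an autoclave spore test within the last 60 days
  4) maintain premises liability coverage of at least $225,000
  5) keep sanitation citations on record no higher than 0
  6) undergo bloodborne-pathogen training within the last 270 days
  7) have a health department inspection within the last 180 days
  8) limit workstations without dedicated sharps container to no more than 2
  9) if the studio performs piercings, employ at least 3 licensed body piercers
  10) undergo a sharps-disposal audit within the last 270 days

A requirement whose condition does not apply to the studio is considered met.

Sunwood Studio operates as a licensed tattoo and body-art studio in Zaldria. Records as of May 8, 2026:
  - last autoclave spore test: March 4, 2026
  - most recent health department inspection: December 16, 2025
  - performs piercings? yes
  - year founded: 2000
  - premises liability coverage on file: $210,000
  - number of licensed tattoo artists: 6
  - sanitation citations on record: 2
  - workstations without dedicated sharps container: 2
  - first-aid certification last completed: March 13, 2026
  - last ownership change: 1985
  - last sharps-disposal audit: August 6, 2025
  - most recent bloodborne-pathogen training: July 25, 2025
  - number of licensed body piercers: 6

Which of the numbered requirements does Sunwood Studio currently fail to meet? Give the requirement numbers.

3, 4, 5, 6, 10

1. first-aid certification 56 days ago vs limit 60 → met
2. licensed tattoo artists 6 ≥ 4 → met
3. autoclave spore test 65 days ago vs limit 60 → not met
4. premises liability coverage $210,000 < $225,000 → not met
5. sanitation citations on record 2 > 0 → not met
6. bloodborne-pathogen training 287 days ago vs limit 270 → not met
7. health department inspection 143 days ago vs limit 180 → met
8. workstations without dedicated sharps container 2 ≤ 2 → met
9. condition 'performs piercings' holds; licensed body piercers 6 ≥ 3 → met
10. sharps-disposal audit 275 days ago vs limit 270 → not met
Not met: 3, 4, 5, 6, 10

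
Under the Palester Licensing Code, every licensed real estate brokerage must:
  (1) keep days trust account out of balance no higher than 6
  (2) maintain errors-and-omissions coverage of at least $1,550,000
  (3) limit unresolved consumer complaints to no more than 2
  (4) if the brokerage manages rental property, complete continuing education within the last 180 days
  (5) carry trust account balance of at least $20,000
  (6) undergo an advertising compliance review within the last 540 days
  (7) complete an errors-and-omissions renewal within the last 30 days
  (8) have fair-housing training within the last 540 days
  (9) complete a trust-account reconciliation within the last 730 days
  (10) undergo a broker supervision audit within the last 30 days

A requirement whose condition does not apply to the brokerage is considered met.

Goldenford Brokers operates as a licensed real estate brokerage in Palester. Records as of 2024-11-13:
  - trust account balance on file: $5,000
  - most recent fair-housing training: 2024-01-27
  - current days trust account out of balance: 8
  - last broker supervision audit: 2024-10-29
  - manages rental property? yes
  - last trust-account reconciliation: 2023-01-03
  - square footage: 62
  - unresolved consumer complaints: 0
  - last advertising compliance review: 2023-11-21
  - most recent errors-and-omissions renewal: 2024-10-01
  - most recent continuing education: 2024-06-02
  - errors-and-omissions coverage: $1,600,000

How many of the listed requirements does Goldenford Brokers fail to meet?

1. days trust account out of balance 8 > 6 → not met
2. errors-and-omissions coverage $1,600,000 ≥ $1,550,000 → met
3. unresolved consumer complaints 0 ≤ 2 → met
4. condition 'manages rental property' holds; continuing education 164 days ago vs limit 180 → met
5. trust account balance $5,000 < $20,000 → not met
6. advertising compliance review 358 days ago vs limit 540 → met
7. errors-and-omissions renewal 43 days ago vs limit 30 → not met
8. fair-housing training 291 days ago vs limit 540 → met
9. trust-account reconciliation 680 days ago vs limit 730 → met
10. broker supervision audit 15 days ago vs limit 30 → met
Not met: 3 of 10

3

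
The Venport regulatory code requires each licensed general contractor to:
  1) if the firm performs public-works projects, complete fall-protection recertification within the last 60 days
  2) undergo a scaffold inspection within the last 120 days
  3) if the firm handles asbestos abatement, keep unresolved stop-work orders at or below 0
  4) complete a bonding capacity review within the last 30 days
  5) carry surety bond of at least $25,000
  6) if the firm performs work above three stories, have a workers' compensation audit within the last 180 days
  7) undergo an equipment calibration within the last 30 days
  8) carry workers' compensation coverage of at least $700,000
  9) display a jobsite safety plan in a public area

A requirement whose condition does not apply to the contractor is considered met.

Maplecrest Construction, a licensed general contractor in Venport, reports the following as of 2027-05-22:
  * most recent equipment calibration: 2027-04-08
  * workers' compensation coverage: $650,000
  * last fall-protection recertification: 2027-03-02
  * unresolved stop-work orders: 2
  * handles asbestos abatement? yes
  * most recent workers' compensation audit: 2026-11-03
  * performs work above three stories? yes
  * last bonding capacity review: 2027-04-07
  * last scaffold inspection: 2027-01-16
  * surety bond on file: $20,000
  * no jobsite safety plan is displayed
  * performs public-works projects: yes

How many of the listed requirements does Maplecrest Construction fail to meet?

1. condition 'performs public-works projects' holds; fall-protection recertification 81 days ago vs limit 60 → not met
2. scaffold inspection 126 days ago vs limit 120 → not met
3. condition 'handles asbestos abatement' holds; unresolved stop-work orders 2 > 0 → not met
4. bonding capacity review 45 days ago vs limit 30 → not met
5. surety bond $20,000 < $25,000 → not met
6. condition 'performs work above three stories' holds; workers' compensation audit 200 days ago vs limit 180 → not met
7. equipment calibration 44 days ago vs limit 30 → not met
8. workers' compensation coverage $650,000 < $700,000 → not met
9. jobsite safety plan absent → not met
Not met: 9 of 9

9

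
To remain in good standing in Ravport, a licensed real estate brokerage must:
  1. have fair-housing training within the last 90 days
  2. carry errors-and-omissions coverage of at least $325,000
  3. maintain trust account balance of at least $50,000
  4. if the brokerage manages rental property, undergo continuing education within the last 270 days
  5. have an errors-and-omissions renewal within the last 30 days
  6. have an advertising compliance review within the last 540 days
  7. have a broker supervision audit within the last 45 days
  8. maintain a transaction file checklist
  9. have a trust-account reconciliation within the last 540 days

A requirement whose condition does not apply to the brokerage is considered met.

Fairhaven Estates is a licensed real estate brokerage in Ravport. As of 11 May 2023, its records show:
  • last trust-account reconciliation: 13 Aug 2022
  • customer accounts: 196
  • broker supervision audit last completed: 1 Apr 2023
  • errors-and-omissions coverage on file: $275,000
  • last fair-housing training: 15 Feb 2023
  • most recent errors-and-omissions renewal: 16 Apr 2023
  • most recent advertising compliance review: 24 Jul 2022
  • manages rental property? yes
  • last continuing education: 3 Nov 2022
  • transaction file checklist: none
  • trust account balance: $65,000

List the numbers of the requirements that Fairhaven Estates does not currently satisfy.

2, 8

1. fair-housing training 85 days ago vs limit 90 → met
2. errors-and-omissions coverage $275,000 < $325,000 → not met
3. trust account balance $65,000 ≥ $50,000 → met
4. condition 'manages rental property' holds; continuing education 189 days ago vs limit 270 → met
5. errors-and-omissions renewal 25 days ago vs limit 30 → met
6. advertising compliance review 291 days ago vs limit 540 → met
7. broker supervision audit 40 days ago vs limit 45 → met
8. transaction file checklist absent → not met
9. trust-account reconciliation 271 days ago vs limit 540 → met
Not met: 2, 8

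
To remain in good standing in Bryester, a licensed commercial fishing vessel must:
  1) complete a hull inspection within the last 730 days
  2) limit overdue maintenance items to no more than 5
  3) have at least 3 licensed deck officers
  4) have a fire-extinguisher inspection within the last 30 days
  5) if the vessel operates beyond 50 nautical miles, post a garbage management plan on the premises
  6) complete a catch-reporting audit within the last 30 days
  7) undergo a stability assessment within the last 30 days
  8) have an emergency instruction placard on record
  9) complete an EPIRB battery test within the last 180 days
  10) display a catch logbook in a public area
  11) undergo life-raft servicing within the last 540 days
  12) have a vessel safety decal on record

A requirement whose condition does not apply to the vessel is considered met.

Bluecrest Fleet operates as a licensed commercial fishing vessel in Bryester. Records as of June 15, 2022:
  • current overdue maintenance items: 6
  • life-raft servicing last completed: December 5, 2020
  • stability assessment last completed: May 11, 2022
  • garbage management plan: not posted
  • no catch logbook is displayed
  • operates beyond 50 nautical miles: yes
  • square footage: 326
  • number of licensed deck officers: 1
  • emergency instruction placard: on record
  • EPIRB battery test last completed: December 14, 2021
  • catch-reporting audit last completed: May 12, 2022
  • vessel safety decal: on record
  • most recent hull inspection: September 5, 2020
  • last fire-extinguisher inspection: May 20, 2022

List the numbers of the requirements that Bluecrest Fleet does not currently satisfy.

1. hull inspection 648 days ago vs limit 730 → met
2. overdue maintenance items 6 > 5 → not met
3. licensed deck officers 1 < 3 → not met
4. fire-extinguisher inspection 26 days ago vs limit 30 → met
5. condition 'operates beyond 50 nautical miles' holds; garbage management plan absent → not met
6. catch-reporting audit 34 days ago vs limit 30 → not met
7. stability assessment 35 days ago vs limit 30 → not met
8. emergency instruction placard present → met
9. EPIRB battery test 183 days ago vs limit 180 → not met
10. catch logbook absent → not met
11. life-raft servicing 557 days ago vs limit 540 → not met
12. vessel safety decal present → met
Not met: 2, 3, 5, 6, 7, 9, 10, 11

2, 3, 5, 6, 7, 9, 10, 11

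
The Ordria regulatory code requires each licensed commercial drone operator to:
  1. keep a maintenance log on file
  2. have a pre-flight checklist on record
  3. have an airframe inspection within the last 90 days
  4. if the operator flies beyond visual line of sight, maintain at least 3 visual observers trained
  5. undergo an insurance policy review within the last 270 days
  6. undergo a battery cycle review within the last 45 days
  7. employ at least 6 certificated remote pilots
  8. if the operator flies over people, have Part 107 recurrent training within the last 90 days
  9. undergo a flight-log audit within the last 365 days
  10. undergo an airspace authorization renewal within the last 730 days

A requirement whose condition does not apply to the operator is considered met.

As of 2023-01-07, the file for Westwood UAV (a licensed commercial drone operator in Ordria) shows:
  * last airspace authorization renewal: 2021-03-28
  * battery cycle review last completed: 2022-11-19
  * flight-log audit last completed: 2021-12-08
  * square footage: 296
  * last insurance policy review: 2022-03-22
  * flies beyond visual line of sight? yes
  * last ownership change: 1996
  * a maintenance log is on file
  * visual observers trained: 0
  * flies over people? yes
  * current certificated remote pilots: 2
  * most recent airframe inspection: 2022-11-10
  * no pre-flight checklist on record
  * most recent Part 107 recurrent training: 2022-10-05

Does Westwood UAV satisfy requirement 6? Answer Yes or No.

6. battery cycle review 49 days ago vs limit 45 → not met

No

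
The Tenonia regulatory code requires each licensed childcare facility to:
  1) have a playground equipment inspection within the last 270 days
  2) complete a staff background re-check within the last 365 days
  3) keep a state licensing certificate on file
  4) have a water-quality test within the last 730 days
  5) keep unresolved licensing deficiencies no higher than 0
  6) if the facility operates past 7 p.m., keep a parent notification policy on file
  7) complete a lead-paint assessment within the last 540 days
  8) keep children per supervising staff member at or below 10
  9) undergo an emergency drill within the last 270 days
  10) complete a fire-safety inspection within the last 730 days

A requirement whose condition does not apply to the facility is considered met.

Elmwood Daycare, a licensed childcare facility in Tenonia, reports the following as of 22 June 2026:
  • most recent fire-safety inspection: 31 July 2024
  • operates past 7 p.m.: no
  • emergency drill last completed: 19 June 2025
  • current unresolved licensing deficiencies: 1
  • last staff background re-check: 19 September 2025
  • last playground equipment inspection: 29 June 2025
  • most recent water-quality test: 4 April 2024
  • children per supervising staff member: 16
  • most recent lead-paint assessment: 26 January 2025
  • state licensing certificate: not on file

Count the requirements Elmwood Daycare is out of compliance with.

6

1. playground equipment inspection 358 days ago vs limit 270 → not met
2. staff background re-check 276 days ago vs limit 365 → met
3. state licensing certificate absent → not met
4. water-quality test 809 days ago vs limit 730 → not met
5. unresolved licensing deficiencies 1 > 0 → not met
6. condition 'operates past 7 p.m.' does not hold → requirement n/a → met
7. lead-paint assessment 512 days ago vs limit 540 → met
8. children per supervising staff member 16 > 10 → not met
9. emergency drill 368 days ago vs limit 270 → not met
10. fire-safety inspection 691 days ago vs limit 730 → met
Not met: 6 of 10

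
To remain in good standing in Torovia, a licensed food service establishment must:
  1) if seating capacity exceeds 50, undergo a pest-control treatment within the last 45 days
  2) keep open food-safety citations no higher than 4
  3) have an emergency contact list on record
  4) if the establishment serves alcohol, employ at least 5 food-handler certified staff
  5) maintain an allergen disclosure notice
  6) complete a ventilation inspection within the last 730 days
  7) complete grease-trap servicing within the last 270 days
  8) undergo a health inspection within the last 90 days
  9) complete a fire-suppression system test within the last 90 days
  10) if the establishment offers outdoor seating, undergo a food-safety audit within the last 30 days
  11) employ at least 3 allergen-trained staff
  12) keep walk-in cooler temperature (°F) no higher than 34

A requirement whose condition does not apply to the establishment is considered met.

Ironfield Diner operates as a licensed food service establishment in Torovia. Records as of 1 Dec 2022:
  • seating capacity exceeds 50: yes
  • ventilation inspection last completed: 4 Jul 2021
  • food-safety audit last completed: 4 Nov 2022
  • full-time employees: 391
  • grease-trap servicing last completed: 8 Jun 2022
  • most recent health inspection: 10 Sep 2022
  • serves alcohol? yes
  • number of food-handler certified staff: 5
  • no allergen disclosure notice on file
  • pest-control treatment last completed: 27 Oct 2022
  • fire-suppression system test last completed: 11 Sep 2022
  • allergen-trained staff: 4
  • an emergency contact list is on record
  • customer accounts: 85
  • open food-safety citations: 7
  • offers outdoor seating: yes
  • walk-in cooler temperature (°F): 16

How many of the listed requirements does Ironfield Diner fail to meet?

1. condition 'seating capacity exceeds 50' holds; pest-control treatment 35 days ago vs limit 45 → met
2. open food-safety citations 7 > 4 → not met
3. emergency contact list present → met
4. condition 'serves alcohol' holds; food-handler certified staff 5 ≥ 5 → met
5. allergen disclosure notice absent → not met
6. ventilation inspection 515 days ago vs limit 730 → met
7. grease-trap servicing 176 days ago vs limit 270 → met
8. health inspection 82 days ago vs limit 90 → met
9. fire-suppression system test 81 days ago vs limit 90 → met
10. condition 'offers outdoor seating' holds; food-safety audit 27 days ago vs limit 30 → met
11. allergen-trained staff 4 ≥ 3 → met
12. walk-in cooler temperature (°F) 16 ≤ 34 → met
Not met: 2 of 12

2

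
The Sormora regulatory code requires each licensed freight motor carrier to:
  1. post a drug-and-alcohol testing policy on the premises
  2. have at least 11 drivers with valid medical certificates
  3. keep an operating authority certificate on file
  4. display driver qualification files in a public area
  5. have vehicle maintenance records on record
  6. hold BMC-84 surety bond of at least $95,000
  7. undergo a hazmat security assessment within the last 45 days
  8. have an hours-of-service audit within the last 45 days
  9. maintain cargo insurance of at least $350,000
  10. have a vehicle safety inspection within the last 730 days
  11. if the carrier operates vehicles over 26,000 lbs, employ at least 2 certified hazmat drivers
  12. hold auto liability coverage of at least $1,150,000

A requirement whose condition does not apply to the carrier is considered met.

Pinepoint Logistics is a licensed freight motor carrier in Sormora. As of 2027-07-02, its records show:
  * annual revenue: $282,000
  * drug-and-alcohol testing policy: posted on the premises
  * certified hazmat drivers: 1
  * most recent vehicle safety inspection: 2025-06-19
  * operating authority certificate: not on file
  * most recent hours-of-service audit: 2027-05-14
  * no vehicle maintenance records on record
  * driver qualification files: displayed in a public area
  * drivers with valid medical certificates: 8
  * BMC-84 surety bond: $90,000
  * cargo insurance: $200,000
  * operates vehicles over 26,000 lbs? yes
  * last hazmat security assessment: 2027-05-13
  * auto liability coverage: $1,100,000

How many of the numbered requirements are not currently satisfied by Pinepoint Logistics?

10

1. drug-and-alcohol testing policy present → met
2. drivers with valid medical certificates 8 < 11 → not met
3. operating authority certificate absent → not met
4. driver qualification files present → met
5. vehicle maintenance records absent → not met
6. BMC-84 surety bond $90,000 < $95,000 → not met
7. hazmat security assessment 50 days ago vs limit 45 → not met
8. hours-of-service audit 49 days ago vs limit 45 → not met
9. cargo insurance $200,000 < $350,000 → not met
10. vehicle safety inspection 743 days ago vs limit 730 → not met
11. condition 'operates vehicles over 26,000 lbs' holds; certified hazmat drivers 1 < 2 → not met
12. auto liability coverage $1,100,000 < $1,150,000 → not met
Not met: 10 of 12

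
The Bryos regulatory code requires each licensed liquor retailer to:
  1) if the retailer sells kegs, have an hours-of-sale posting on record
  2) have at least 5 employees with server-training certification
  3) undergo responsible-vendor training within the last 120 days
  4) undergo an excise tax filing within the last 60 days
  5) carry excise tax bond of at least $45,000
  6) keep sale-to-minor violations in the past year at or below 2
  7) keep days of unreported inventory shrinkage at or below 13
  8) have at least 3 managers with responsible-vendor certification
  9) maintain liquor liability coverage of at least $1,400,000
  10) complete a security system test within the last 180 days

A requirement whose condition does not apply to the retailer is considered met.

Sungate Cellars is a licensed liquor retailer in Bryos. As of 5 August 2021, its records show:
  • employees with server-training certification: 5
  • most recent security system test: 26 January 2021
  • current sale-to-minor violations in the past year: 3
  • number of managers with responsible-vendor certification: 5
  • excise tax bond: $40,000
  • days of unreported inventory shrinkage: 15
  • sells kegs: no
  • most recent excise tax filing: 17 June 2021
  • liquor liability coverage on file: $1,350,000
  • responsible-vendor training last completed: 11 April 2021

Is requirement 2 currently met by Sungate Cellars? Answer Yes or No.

2. employees with server-training certification 5 ≥ 5 → met

Yes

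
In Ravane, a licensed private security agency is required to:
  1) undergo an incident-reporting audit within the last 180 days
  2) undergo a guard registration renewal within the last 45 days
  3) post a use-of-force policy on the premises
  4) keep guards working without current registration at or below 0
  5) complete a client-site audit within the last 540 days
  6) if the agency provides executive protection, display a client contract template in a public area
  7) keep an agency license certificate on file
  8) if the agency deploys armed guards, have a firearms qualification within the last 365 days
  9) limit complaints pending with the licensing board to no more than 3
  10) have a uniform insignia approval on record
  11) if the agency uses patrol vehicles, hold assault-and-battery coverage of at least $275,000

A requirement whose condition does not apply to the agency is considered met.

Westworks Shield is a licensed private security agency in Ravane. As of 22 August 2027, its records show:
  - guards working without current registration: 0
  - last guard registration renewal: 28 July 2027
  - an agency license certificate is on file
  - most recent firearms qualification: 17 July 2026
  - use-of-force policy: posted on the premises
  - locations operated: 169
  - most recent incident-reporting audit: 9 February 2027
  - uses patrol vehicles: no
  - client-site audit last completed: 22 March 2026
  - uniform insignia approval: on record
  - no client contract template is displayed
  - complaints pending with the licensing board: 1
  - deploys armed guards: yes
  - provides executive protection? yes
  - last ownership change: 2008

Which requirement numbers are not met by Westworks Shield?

1. incident-reporting audit 194 days ago vs limit 180 → not met
2. guard registration renewal 25 days ago vs limit 45 → met
3. use-of-force policy present → met
4. guards working without current registration 0 ≤ 0 → met
5. client-site audit 518 days ago vs limit 540 → met
6. condition 'provides executive protection' holds; client contract template absent → not met
7. agency license certificate present → met
8. condition 'deploys armed guards' holds; firearms qualification 401 days ago vs limit 365 → not met
9. complaints pending with the licensing board 1 ≤ 3 → met
10. uniform insignia approval present → met
11. condition 'uses patrol vehicles' does not hold → requirement n/a → met
Not met: 1, 6, 8

1, 6, 8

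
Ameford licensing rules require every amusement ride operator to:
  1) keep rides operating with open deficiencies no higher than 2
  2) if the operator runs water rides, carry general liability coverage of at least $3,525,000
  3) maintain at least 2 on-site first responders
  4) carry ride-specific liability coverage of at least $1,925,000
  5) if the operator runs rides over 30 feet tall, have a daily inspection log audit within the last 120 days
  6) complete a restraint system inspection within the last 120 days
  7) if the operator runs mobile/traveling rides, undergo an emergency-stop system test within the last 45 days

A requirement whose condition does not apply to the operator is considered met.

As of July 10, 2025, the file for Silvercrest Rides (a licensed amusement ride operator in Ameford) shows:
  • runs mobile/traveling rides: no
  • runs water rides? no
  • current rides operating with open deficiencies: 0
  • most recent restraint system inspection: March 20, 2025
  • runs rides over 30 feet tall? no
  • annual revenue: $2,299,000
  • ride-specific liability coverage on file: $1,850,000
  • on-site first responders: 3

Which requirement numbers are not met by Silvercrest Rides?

4

1. rides operating with open deficiencies 0 ≤ 2 → met
2. condition 'runs water rides' does not hold → requirement n/a → met
3. on-site first responders 3 ≥ 2 → met
4. ride-specific liability coverage $1,850,000 < $1,925,000 → not met
5. condition 'runs rides over 30 feet tall' does not hold → requirement n/a → met
6. restraint system inspection 112 days ago vs limit 120 → met
7. condition 'runs mobile/traveling rides' does not hold → requirement n/a → met
Not met: 4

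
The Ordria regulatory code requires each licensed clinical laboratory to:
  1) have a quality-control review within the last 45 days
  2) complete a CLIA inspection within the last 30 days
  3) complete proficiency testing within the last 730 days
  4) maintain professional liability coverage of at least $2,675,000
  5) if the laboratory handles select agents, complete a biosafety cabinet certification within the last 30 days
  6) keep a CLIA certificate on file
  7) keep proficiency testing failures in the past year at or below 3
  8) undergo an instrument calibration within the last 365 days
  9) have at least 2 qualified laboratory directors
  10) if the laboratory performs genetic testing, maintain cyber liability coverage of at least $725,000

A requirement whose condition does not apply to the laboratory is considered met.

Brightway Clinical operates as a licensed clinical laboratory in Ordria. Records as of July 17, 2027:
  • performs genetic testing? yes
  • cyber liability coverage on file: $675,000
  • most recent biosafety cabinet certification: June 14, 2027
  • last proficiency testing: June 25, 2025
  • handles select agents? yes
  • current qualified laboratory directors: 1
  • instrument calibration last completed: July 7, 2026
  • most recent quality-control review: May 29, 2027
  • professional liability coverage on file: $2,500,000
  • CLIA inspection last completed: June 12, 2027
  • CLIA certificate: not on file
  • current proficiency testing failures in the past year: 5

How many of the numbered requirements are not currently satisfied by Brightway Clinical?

1. quality-control review 49 days ago vs limit 45 → not met
2. CLIA inspection 35 days ago vs limit 30 → not met
3. proficiency testing 752 days ago vs limit 730 → not met
4. professional liability coverage $2,500,000 < $2,675,000 → not met
5. condition 'handles select agents' holds; biosafety cabinet certification 33 days ago vs limit 30 → not met
6. CLIA certificate absent → not met
7. proficiency testing failures in the past year 5 > 3 → not met
8. instrument calibration 375 days ago vs limit 365 → not met
9. qualified laboratory directors 1 < 2 → not met
10. condition 'performs genetic testing' holds; cyber liability coverage $675,000 < $725,000 → not met
Not met: 10 of 10

10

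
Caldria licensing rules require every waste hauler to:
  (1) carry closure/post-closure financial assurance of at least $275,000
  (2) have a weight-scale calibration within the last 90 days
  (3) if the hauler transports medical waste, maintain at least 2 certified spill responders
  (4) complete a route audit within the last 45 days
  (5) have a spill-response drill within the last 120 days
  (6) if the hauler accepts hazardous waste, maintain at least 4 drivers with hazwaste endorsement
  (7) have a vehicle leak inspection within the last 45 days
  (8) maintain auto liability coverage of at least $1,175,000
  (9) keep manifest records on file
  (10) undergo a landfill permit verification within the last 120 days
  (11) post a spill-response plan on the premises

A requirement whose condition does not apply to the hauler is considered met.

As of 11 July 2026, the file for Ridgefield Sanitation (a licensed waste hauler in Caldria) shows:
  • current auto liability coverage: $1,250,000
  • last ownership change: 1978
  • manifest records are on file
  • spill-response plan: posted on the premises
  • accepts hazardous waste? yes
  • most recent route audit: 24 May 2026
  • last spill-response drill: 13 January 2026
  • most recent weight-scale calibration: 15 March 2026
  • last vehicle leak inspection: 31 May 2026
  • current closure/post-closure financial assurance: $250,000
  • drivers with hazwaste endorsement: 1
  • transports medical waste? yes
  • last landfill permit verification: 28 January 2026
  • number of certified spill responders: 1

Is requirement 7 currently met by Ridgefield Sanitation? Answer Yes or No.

7. vehicle leak inspection 41 days ago vs limit 45 → met

Yes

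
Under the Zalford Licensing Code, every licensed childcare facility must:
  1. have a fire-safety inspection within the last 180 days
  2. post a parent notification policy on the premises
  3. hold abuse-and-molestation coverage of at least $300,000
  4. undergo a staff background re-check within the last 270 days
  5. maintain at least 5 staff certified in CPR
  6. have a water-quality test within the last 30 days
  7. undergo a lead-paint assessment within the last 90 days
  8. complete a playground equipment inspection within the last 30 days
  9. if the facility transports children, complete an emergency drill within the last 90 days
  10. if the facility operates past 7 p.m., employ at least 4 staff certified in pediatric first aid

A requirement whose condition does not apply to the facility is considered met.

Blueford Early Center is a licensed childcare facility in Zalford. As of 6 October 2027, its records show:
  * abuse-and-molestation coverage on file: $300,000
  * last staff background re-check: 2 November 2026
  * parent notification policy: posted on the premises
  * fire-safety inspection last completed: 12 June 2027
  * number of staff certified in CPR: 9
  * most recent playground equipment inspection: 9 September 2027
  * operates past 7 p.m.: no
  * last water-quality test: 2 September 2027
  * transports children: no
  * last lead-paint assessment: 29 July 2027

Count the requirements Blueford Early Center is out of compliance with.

1. fire-safety inspection 116 days ago vs limit 180 → met
2. parent notification policy present → met
3. abuse-and-molestation coverage $300,000 ≥ $300,000 → met
4. staff background re-check 338 days ago vs limit 270 → not met
5. staff certified in CPR 9 ≥ 5 → met
6. water-quality test 34 days ago vs limit 30 → not met
7. lead-paint assessment 69 days ago vs limit 90 → met
8. playground equipment inspection 27 days ago vs limit 30 → met
9. condition 'transports children' does not hold → requirement n/a → met
10. condition 'operates past 7 p.m.' does not hold → requirement n/a → met
Not met: 2 of 10

2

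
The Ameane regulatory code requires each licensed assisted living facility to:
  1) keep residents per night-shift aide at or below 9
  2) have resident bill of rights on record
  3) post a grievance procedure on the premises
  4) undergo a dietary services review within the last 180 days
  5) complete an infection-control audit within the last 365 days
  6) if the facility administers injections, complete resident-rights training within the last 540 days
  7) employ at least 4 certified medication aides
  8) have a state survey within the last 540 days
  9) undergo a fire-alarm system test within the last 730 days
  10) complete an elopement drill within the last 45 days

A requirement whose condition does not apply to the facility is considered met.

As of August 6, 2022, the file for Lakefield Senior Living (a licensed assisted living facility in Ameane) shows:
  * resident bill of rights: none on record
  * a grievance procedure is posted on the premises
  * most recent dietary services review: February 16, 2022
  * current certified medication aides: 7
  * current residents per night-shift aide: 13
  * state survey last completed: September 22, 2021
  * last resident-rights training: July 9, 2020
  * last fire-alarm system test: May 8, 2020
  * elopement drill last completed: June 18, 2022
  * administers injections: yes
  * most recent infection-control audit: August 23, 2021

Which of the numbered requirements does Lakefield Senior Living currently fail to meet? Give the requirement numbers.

1, 2, 6, 9, 10

1. residents per night-shift aide 13 > 9 → not met
2. resident bill of rights absent → not met
3. grievance procedure present → met
4. dietary services review 171 days ago vs limit 180 → met
5. infection-control audit 348 days ago vs limit 365 → met
6. condition 'administers injections' holds; resident-rights training 758 days ago vs limit 540 → not met
7. certified medication aides 7 ≥ 4 → met
8. state survey 318 days ago vs limit 540 → met
9. fire-alarm system test 820 days ago vs limit 730 → not met
10. elopement drill 49 days ago vs limit 45 → not met
Not met: 1, 2, 6, 9, 10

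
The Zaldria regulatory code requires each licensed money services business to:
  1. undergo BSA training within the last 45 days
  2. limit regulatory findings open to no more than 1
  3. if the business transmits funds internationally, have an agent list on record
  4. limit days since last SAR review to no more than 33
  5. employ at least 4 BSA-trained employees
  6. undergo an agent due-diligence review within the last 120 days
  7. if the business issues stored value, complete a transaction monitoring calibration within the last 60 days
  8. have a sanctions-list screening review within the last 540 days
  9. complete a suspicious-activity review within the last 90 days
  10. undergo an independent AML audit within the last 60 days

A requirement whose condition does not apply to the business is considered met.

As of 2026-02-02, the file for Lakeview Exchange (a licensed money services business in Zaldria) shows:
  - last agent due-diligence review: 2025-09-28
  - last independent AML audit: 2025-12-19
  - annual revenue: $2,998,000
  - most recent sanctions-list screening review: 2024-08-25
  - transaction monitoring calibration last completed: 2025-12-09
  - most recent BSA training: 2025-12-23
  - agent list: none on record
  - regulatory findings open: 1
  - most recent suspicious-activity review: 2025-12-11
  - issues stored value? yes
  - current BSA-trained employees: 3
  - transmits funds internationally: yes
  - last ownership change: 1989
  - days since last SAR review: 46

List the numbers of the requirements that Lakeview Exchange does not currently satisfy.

3, 4, 5, 6

1. BSA training 41 days ago vs limit 45 → met
2. regulatory findings open 1 ≤ 1 → met
3. condition 'transmits funds internationally' holds; agent list absent → not met
4. days since last SAR review 46 > 33 → not met
5. BSA-trained employees 3 < 4 → not met
6. agent due-diligence review 127 days ago vs limit 120 → not met
7. condition 'issues stored value' holds; transaction monitoring calibration 55 days ago vs limit 60 → met
8. sanctions-list screening review 526 days ago vs limit 540 → met
9. suspicious-activity review 53 days ago vs limit 90 → met
10. independent AML audit 45 days ago vs limit 60 → met
Not met: 3, 4, 5, 6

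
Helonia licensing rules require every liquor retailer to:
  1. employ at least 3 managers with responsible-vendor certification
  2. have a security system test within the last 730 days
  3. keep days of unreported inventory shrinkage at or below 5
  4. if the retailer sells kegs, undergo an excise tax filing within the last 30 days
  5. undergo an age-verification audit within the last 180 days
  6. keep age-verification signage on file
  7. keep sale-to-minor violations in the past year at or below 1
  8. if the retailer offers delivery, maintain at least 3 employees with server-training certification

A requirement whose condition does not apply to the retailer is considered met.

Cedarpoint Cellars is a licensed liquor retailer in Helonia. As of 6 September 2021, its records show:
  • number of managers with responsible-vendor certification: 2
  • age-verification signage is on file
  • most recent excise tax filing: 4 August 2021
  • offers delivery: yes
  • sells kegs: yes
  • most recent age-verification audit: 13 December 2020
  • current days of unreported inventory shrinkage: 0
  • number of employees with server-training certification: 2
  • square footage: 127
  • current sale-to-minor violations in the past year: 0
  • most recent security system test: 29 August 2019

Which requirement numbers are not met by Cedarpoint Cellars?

1, 2, 4, 5, 8

1. managers with responsible-vendor certification 2 < 3 → not met
2. security system test 739 days ago vs limit 730 → not met
3. days of unreported inventory shrinkage 0 ≤ 5 → met
4. condition 'sells kegs' holds; excise tax filing 33 days ago vs limit 30 → not met
5. age-verification audit 267 days ago vs limit 180 → not met
6. age-verification signage present → met
7. sale-to-minor violations in the past year 0 ≤ 1 → met
8. condition 'offers delivery' holds; employees with server-training certification 2 < 3 → not met
Not met: 1, 2, 4, 5, 8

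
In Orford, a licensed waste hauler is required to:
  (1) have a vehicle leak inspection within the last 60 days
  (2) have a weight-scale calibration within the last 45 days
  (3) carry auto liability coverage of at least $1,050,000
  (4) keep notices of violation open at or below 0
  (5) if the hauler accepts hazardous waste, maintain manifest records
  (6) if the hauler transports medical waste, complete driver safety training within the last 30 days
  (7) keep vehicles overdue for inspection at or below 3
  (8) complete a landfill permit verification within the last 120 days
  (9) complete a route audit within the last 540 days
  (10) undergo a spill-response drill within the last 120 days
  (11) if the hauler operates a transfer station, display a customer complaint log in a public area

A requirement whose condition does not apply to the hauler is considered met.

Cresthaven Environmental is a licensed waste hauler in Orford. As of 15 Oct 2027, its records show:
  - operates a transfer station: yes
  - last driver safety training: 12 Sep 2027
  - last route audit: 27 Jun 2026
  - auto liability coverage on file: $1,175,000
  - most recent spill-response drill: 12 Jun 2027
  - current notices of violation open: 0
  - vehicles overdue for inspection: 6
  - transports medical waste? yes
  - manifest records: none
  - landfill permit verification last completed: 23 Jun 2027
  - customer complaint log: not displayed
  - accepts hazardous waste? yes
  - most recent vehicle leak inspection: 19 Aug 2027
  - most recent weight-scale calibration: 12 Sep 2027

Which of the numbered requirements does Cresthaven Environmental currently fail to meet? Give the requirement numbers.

1. vehicle leak inspection 57 days ago vs limit 60 → met
2. weight-scale calibration 33 days ago vs limit 45 → met
3. auto liability coverage $1,175,000 ≥ $1,050,000 → met
4. notices of violation open 0 ≤ 0 → met
5. condition 'accepts hazardous waste' holds; manifest records absent → not met
6. condition 'transports medical waste' holds; driver safety training 33 days ago vs limit 30 → not met
7. vehicles overdue for inspection 6 > 3 → not met
8. landfill permit verification 114 days ago vs limit 120 → met
9. route audit 475 days ago vs limit 540 → met
10. spill-response drill 125 days ago vs limit 120 → not met
11. condition 'operates a transfer station' holds; customer complaint log absent → not met
Not met: 5, 6, 7, 10, 11

5, 6, 7, 10, 11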